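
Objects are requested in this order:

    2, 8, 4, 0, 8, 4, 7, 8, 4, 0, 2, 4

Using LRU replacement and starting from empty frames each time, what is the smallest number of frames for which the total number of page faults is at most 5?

f=1: 12 faults
f=2: 12 faults
f=3: 7 faults
f=4: 6 faults
f=5: 5 faults
Smallest f with faults ≤ 5 is 5.

5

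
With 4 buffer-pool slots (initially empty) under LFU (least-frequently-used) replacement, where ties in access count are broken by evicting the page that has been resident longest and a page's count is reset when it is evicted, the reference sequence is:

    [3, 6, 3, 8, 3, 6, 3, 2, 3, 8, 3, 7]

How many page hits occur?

3: fault, frames (3)
6: fault, frames (3 6)
3: hit
8: fault, frames (3 6 8)
3: hit
6: hit
3: hit
2: fault, frames (3 6 8 2)
3: hit
8: hit
3: hit
7: fault, evict 2, frames (3 6 8 7)
Hits: 7.

7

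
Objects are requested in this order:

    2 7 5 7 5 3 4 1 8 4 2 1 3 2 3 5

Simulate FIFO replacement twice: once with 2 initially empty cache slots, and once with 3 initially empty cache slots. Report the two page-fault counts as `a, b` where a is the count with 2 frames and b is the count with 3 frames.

2 frames: F F F . . F F F F F F F F F . F → 13 faults.
3 frames: F F F . . F F F F . F . F . . F → 10 faults.
10 < 13: adding a frame reduced faults, as is typical.

13, 10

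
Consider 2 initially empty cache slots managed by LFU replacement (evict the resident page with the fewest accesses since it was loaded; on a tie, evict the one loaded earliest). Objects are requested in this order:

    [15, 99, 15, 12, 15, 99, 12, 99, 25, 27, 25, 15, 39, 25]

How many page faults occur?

15 → miss, frames {15}
99 → miss, frames {15,99}
15 → hit
12 → miss, evict 99, frames {15,12}
15 → hit
99 → miss, evict 12, frames {15,99}
12 → miss, evict 99, frames {15,12}
99 → miss, evict 12, frames {15,99}
25 → miss, evict 99, frames {15,25}
27 → miss, evict 25, frames {15,27}
25 → miss, evict 27, frames {15,25}
15 → hit
39 → miss, evict 25, frames {15,39}
25 → miss, evict 39, frames {15,25}
Page faults: 11.

11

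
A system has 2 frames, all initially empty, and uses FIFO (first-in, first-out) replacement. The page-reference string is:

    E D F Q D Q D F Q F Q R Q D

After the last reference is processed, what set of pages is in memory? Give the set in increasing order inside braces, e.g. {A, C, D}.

{D, R}

E -> fault, frames (E)
D -> fault, frames (E D)
F -> fault, evict E, frames (D F)
Q -> fault, evict D, frames (F Q)
D -> fault, evict F, frames (Q D)
Q -> hit
D -> hit
F -> fault, evict Q, frames (D F)
Q -> fault, evict D, frames (F Q)
F -> hit
Q -> hit
R -> fault, evict F, frames (Q R)
Q -> hit
D -> fault, evict Q, frames (R D)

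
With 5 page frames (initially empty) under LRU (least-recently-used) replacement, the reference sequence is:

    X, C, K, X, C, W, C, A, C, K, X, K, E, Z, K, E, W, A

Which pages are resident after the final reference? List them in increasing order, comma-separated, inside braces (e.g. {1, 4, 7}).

{A, E, K, W, Z}

X -> fault, frames (X)
C -> fault, frames (X C)
K -> fault, frames (X C K)
X -> hit
C -> hit
W -> fault, frames (K X C W)
C -> hit
A -> fault, frames (K X W C A)
C -> hit
K -> hit
X -> hit
K -> hit
E -> fault, evict W, frames (A C X K E)
Z -> fault, evict A, frames (C X K E Z)
K -> hit
E -> hit
W -> fault, evict C, frames (X Z K E W)
A -> fault, evict X, frames (Z K E W A)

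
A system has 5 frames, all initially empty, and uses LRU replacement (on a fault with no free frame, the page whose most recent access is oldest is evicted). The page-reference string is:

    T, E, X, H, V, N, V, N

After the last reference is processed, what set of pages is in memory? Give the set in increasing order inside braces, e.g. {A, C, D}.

T → fault, frames (T)
E → fault, frames (T E)
X → fault, frames (T E X)
H → fault, frames (T E X H)
V → fault, frames (T E X H V)
N → fault, evict T, frames (E X H V N)
V → hit
N → hit

{E, H, N, V, X}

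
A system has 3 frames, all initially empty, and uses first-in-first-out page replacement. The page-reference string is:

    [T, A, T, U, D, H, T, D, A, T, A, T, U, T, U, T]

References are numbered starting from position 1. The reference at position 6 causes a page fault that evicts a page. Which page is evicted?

A

pos 1: T: miss, frames [T]
pos 2: A: miss, frames [T, A]
pos 3: T: hit
pos 4: U: miss, frames [T, A, U]
pos 5: D: miss, evict T, frames [A, U, D]
pos 6: H: miss, evict A, frames [U, D, H]
At position 6, page A is evicted.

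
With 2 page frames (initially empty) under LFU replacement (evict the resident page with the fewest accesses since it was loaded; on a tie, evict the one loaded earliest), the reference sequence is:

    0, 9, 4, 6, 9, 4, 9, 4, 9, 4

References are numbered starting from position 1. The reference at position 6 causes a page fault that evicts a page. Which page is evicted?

6

pos 1: 0: fault, frames (0)
pos 2: 9: fault, frames (0 9)
pos 3: 4: fault, evict 0, frames (9 4)
pos 4: 6: fault, evict 9, frames (4 6)
pos 5: 9: fault, evict 4, frames (6 9)
pos 6: 4: fault, evict 6, frames (9 4)
At position 6, page 6 is evicted.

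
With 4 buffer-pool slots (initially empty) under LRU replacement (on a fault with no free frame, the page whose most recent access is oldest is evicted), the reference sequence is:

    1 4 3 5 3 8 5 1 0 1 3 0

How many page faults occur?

8

1 -> miss, frames (1)
4 -> miss, frames (1 4)
3 -> miss, frames (1 4 3)
5 -> miss, frames (1 4 3 5)
3 -> hit
8 -> miss, evict 1, frames (4 5 3 8)
5 -> hit
1 -> miss, evict 4, frames (3 8 5 1)
0 -> miss, evict 3, frames (8 5 1 0)
1 -> hit
3 -> miss, evict 8, frames (5 0 1 3)
0 -> hit
Page faults: 8.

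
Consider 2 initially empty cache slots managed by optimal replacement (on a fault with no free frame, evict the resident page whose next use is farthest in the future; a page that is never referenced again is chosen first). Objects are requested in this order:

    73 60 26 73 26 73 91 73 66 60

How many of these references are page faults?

73 → fault, frames [73]
60 → fault, frames [73, 60]
26 → fault, evict 60, frames [73, 26]
73 → hit
26 → hit
73 → hit
91 → fault, evict 26, frames [73, 91]
73 → hit
66 → fault, evict 91, frames [73, 66]
60 → fault, evict 66, frames [73, 60]
Page faults: 6.

6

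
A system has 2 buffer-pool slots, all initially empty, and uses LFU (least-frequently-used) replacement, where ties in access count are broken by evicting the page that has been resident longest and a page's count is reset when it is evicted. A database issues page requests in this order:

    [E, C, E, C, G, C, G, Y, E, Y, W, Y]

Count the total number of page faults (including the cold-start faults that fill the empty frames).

E: miss, frames {E}
C: miss, frames {E,C}
E: hit
C: hit
G: miss, evict E, frames {C,G}
C: hit
G: hit
Y: miss, evict G, frames {C,Y}
E: miss, evict Y, frames {C,E}
Y: miss, evict E, frames {C,Y}
W: miss, evict Y, frames {C,W}
Y: miss, evict W, frames {C,Y}
Page faults: 8.

8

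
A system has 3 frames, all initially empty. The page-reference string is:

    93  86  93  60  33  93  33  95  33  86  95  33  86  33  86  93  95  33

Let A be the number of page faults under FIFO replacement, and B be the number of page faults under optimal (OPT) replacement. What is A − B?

Under FIFO: F F . F F F . F . F . F . . . F F . → 10 faults.
Under OPT: F F . F F . . F . . . . . . . F . . → 6 faults.
A − B = 10 − 6 = 4.

4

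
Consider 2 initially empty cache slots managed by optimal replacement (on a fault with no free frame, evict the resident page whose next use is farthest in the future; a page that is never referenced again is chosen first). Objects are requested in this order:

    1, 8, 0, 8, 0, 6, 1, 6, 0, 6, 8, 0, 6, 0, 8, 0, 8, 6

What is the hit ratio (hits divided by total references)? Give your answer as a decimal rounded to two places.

1 → fault, frames {1}
8 → fault, frames {1,8}
0 → fault, evict 1, frames {8,0}
8 → hit
0 → hit
6 → fault, evict 8, frames {0,6}
1 → fault, evict 0, frames {6,1}
6 → hit
0 → fault, evict 1, frames {6,0}
6 → hit
8 → fault, evict 6, frames {0,8}
0 → hit
6 → fault, evict 8, frames {0,6}
0 → hit
8 → fault, evict 6, frames {0,8}
0 → hit
8 → hit
6 → fault, evict 8, frames {0,6}
Hits: 8 of 18 references → 8/18 = 0.4444.

0.44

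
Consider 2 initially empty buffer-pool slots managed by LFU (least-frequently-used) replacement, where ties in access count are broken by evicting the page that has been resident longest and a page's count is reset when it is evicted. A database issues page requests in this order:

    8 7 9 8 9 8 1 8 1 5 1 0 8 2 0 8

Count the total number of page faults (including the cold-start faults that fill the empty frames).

8 → fault, frames (8)
7 → fault, frames (8 7)
9 → fault, evict 8, frames (7 9)
8 → fault, evict 7, frames (9 8)
9 → hit
8 → hit
1 → fault, evict 9, frames (8 1)
8 → hit
1 → hit
5 → fault, evict 1, frames (8 5)
1 → fault, evict 5, frames (8 1)
0 → fault, evict 1, frames (8 0)
8 → hit
2 → fault, evict 0, frames (8 2)
0 → fault, evict 2, frames (8 0)
8 → hit
Page faults: 10.

10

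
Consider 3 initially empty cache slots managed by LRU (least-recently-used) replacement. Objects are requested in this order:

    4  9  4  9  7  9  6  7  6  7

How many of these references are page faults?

4 -> miss, frames [4]
9 -> miss, frames [4, 9]
4 -> hit
9 -> hit
7 -> miss, frames [4, 9, 7]
9 -> hit
6 -> miss, evict 4, frames [7, 9, 6]
7 -> hit
6 -> hit
7 -> hit
Page faults: 4.

4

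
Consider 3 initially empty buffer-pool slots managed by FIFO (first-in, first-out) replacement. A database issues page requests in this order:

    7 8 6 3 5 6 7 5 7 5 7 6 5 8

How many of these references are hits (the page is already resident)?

6

7 → miss, frames {7}
8 → miss, frames {7,8}
6 → miss, frames {7,8,6}
3 → miss, evict 7, frames {8,6,3}
5 → miss, evict 8, frames {6,3,5}
6 → hit
7 → miss, evict 6, frames {3,5,7}
5 → hit
7 → hit
5 → hit
7 → hit
6 → miss, evict 3, frames {5,7,6}
5 → hit
8 → miss, evict 5, frames {7,6,8}
Hits: 6.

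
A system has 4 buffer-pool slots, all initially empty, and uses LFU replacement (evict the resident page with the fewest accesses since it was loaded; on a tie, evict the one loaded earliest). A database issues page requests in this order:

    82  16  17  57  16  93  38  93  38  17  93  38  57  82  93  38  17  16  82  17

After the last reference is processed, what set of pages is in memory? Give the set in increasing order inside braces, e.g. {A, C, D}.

82 -> fault, frames {82}
16 -> fault, frames {82,16}
17 -> fault, frames {82,16,17}
57 -> fault, frames {82,16,17,57}
16 -> hit
93 -> fault, evict 82, frames {16,17,57,93}
38 -> fault, evict 17, frames {16,57,93,38}
93 -> hit
38 -> hit
17 -> fault, evict 57, frames {16,93,38,17}
93 -> hit
38 -> hit
57 -> fault, evict 17, frames {16,93,38,57}
82 -> fault, evict 57, frames {16,93,38,82}
93 -> hit
38 -> hit
17 -> fault, evict 82, frames {16,93,38,17}
16 -> hit
82 -> fault, evict 17, frames {16,93,38,82}
17 -> fault, evict 82, frames {16,93,38,17}

{16, 17, 38, 93}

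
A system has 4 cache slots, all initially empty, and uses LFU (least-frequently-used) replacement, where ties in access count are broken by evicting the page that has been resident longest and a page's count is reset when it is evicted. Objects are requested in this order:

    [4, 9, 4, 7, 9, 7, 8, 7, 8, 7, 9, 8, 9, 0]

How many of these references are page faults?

4 → fault, frames [4]
9 → fault, frames [4, 9]
4 → hit
7 → fault, frames [4, 9, 7]
9 → hit
7 → hit
8 → fault, frames [4, 9, 7, 8]
7 → hit
8 → hit
7 → hit
9 → hit
8 → hit
9 → hit
0 → fault, evict 4, frames [9, 7, 8, 0]
Page faults: 5.

5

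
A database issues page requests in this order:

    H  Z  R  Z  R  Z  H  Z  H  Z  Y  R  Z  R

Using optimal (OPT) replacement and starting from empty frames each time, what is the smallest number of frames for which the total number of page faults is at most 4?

3

f=1: 14 faults
f=2: 6 faults
f=3: 4 faults
f=4: 4 faults
Smallest f with faults ≤ 4 is 3.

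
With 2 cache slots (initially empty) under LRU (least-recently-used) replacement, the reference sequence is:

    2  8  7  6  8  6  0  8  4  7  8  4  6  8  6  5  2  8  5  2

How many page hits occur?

2 → miss, frames {2}
8 → miss, frames {2,8}
7 → miss, evict 2, frames {8,7}
6 → miss, evict 8, frames {7,6}
8 → miss, evict 7, frames {6,8}
6 → hit
0 → miss, evict 8, frames {6,0}
8 → miss, evict 6, frames {0,8}
4 → miss, evict 0, frames {8,4}
7 → miss, evict 8, frames {4,7}
8 → miss, evict 4, frames {7,8}
4 → miss, evict 7, frames {8,4}
6 → miss, evict 8, frames {4,6}
8 → miss, evict 4, frames {6,8}
6 → hit
5 → miss, evict 8, frames {6,5}
2 → miss, evict 6, frames {5,2}
8 → miss, evict 5, frames {2,8}
5 → miss, evict 2, frames {8,5}
2 → miss, evict 8, frames {5,2}
Hits: 2.

2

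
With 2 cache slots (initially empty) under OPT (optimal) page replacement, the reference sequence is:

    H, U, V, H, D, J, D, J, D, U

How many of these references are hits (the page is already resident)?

4

H → miss, frames [H]
U → miss, frames [H, U]
V → miss, evict U, frames [H, V]
H → hit
D → miss, evict V, frames [H, D]
J → miss, evict H, frames [D, J]
D → hit
J → hit
D → hit
U → miss, evict J, frames [D, U]
Hits: 4.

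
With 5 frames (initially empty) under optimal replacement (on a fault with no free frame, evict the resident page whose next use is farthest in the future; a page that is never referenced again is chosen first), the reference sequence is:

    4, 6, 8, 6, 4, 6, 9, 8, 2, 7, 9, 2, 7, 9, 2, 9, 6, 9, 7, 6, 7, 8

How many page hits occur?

4 → fault, frames {4}
6 → fault, frames {4,6}
8 → fault, frames {4,6,8}
6 → hit
4 → hit
6 → hit
9 → fault, frames {4,6,8,9}
8 → hit
2 → fault, frames {4,6,8,9,2}
7 → fault, evict 4, frames {6,8,9,2,7}
9 → hit
2 → hit
7 → hit
9 → hit
2 → hit
9 → hit
6 → hit
9 → hit
7 → hit
6 → hit
7 → hit
8 → hit
Hits: 16.

16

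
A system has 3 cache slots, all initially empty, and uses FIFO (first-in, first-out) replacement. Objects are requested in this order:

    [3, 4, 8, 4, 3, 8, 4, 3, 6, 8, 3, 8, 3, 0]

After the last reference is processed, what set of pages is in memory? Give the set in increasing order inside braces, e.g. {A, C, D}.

3: fault, frames [3]
4: fault, frames [3, 4]
8: fault, frames [3, 4, 8]
4: hit
3: hit
8: hit
4: hit
3: hit
6: fault, evict 3, frames [4, 8, 6]
8: hit
3: fault, evict 4, frames [8, 6, 3]
8: hit
3: hit
0: fault, evict 8, frames [6, 3, 0]

{0, 3, 6}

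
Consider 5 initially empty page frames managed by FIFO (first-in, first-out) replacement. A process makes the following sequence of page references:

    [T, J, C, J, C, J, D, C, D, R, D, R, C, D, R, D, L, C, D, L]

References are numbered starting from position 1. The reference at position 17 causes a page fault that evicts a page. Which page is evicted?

pos 1: T -> miss, frames (T)
pos 2: J -> miss, frames (T J)
pos 3: C -> miss, frames (T J C)
pos 4: J -> hit
pos 5: C -> hit
pos 6: J -> hit
pos 7: D -> miss, frames (T J C D)
pos 8: C -> hit
pos 9: D -> hit
pos 10: R -> miss, frames (T J C D R)
pos 11: D -> hit
pos 12: R -> hit
pos 13: C -> hit
pos 14: D -> hit
pos 15: R -> hit
pos 16: D -> hit
pos 17: L -> miss, evict T, frames (J C D R L)
At position 17, page T is evicted.

T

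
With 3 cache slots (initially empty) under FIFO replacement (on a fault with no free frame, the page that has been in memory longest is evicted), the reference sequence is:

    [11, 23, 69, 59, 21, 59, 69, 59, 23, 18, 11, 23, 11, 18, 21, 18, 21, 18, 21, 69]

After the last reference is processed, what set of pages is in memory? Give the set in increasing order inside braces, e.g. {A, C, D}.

{11, 21, 69}

11 -> miss, frames {11}
23 -> miss, frames {11,23}
69 -> miss, frames {11,23,69}
59 -> miss, evict 11, frames {23,69,59}
21 -> miss, evict 23, frames {69,59,21}
59 -> hit
69 -> hit
59 -> hit
23 -> miss, evict 69, frames {59,21,23}
18 -> miss, evict 59, frames {21,23,18}
11 -> miss, evict 21, frames {23,18,11}
23 -> hit
11 -> hit
18 -> hit
21 -> miss, evict 23, frames {18,11,21}
18 -> hit
21 -> hit
18 -> hit
21 -> hit
69 -> miss, evict 18, frames {11,21,69}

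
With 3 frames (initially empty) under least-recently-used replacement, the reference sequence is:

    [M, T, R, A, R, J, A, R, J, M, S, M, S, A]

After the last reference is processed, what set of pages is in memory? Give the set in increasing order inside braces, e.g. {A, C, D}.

{A, M, S}

M: fault, frames (M)
T: fault, frames (M T)
R: fault, frames (M T R)
A: fault, evict M, frames (T R A)
R: hit
J: fault, evict T, frames (A R J)
A: hit
R: hit
J: hit
M: fault, evict A, frames (R J M)
S: fault, evict R, frames (J M S)
M: hit
S: hit
A: fault, evict J, frames (M S A)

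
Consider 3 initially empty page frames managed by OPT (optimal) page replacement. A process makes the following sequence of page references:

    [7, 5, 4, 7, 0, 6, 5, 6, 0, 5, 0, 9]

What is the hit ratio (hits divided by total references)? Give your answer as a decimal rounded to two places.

0.50

7: miss, frames [7]
5: miss, frames [7, 5]
4: miss, frames [7, 5, 4]
7: hit
0: miss, evict 4, frames [7, 5, 0]
6: miss, evict 7, frames [5, 0, 6]
5: hit
6: hit
0: hit
5: hit
0: hit
9: miss, evict 6, frames [5, 0, 9]
Hits: 6 of 12 references → 6/12 = 0.5000.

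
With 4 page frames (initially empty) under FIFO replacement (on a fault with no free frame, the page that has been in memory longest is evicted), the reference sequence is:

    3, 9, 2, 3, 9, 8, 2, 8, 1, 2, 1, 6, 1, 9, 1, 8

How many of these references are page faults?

7

3: miss, frames (3)
9: miss, frames (3 9)
2: miss, frames (3 9 2)
3: hit
9: hit
8: miss, frames (3 9 2 8)
2: hit
8: hit
1: miss, evict 3, frames (9 2 8 1)
2: hit
1: hit
6: miss, evict 9, frames (2 8 1 6)
1: hit
9: miss, evict 2, frames (8 1 6 9)
1: hit
8: hit
Page faults: 7.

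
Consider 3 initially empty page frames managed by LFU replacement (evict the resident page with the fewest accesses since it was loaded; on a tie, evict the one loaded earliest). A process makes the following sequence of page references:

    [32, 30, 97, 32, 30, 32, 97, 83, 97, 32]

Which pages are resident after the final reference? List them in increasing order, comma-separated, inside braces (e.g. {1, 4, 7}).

32 -> fault, frames [32]
30 -> fault, frames [32, 30]
97 -> fault, frames [32, 30, 97]
32 -> hit
30 -> hit
32 -> hit
97 -> hit
83 -> fault, evict 30, frames [32, 97, 83]
97 -> hit
32 -> hit

{32, 83, 97}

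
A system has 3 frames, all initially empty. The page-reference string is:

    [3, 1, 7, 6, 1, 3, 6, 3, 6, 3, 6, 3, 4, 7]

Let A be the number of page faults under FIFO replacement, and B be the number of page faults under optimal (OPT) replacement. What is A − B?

1

Under FIFO: F F F F . F . . . . . . F F → 7 faults.
Under OPT: F F F F . . . . . . . . F F → 6 faults.
A − B = 7 − 6 = 1.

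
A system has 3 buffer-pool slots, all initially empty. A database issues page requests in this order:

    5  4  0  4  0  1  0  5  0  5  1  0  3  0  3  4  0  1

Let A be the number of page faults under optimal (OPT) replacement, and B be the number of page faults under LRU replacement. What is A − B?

Under OPT: F F F . . F . . . . . . F . . F . . → 6 faults.
Under LRU: F F F . . F . F . . . . F . . F . F → 8 faults.
A − B = 6 − 8 = -2.

-2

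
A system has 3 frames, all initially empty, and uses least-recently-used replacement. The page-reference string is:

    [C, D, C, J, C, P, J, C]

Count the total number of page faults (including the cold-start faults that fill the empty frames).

C: fault, frames {C}
D: fault, frames {C,D}
C: hit
J: fault, frames {D,C,J}
C: hit
P: fault, evict D, frames {J,C,P}
J: hit
C: hit
Page faults: 4.

4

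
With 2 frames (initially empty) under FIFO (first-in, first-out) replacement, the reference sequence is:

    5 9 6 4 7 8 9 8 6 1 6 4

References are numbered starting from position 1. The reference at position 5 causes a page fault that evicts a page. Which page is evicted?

pos 1: 5 -> miss, frames {5}
pos 2: 9 -> miss, frames {5,9}
pos 3: 6 -> miss, evict 5, frames {9,6}
pos 4: 4 -> miss, evict 9, frames {6,4}
pos 5: 7 -> miss, evict 6, frames {4,7}
At position 5, page 6 is evicted.

6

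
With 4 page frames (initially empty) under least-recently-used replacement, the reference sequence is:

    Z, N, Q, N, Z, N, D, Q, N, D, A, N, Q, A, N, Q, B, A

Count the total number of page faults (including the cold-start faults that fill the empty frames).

6

Z -> fault, frames [Z]
N -> fault, frames [Z, N]
Q -> fault, frames [Z, N, Q]
N -> hit
Z -> hit
N -> hit
D -> fault, frames [Q, Z, N, D]
Q -> hit
N -> hit
D -> hit
A -> fault, evict Z, frames [Q, N, D, A]
N -> hit
Q -> hit
A -> hit
N -> hit
Q -> hit
B -> fault, evict D, frames [A, N, Q, B]
A -> hit
Page faults: 6.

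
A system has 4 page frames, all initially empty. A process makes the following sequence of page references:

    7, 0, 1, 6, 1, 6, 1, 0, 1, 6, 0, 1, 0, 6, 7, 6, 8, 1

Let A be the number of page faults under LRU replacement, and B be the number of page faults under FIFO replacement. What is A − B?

Under LRU: F F F F . . . . . . . . . . . . F F → 6 faults.
Under FIFO: F F F F . . . . . . . . . . . . F . → 5 faults.
A − B = 6 − 5 = 1.

1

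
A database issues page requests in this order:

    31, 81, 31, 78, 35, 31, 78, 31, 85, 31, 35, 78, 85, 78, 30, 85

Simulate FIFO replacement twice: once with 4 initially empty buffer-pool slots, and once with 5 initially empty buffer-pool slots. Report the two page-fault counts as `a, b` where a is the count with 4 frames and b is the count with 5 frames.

4 frames: F F . F F . . . F F . . . . F . → 7 faults.
5 frames: F F . F F . . . F . . . . . F . → 6 faults.
6 < 7: adding a frame reduced faults, as is typical.

7, 6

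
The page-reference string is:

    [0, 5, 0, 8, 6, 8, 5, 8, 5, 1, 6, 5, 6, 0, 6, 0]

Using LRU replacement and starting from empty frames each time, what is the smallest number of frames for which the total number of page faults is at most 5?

f=1: 16 faults
f=2: 9 faults
f=3: 8 faults
f=4: 6 faults
f=5: 5 faults
Smallest f with faults ≤ 5 is 5.

5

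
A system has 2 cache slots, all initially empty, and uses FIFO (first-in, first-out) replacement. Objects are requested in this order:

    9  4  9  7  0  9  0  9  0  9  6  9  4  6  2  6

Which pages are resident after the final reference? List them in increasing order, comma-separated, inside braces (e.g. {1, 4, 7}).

{2, 6}

9 -> fault, frames {9}
4 -> fault, frames {9,4}
9 -> hit
7 -> fault, evict 9, frames {4,7}
0 -> fault, evict 4, frames {7,0}
9 -> fault, evict 7, frames {0,9}
0 -> hit
9 -> hit
0 -> hit
9 -> hit
6 -> fault, evict 0, frames {9,6}
9 -> hit
4 -> fault, evict 9, frames {6,4}
6 -> hit
2 -> fault, evict 6, frames {4,2}
6 -> fault, evict 4, frames {2,6}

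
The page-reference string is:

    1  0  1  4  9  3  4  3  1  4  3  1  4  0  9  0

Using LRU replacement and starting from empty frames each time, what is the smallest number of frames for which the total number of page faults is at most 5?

5

f=1: 16 faults
f=2: 13 faults
f=3: 8 faults
f=4: 7 faults
f=5: 5 faults
Smallest f with faults ≤ 5 is 5.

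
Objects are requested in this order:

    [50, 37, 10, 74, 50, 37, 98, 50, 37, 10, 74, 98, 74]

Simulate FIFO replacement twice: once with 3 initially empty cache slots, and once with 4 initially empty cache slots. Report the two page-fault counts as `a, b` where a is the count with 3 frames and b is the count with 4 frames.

3 frames: F F F F F F F . . F F . . → 9 faults.
4 frames: F F F F . . F F F F F F . → 10 faults.
10 > 9: adding a frame increased faults — Belady's anomaly.

9, 10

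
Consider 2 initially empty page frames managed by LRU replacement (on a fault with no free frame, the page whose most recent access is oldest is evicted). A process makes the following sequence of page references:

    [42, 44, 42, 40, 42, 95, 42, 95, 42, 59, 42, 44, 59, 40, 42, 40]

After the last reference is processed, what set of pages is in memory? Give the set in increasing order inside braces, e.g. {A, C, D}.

42 -> fault, frames (42)
44 -> fault, frames (42 44)
42 -> hit
40 -> fault, evict 44, frames (42 40)
42 -> hit
95 -> fault, evict 40, frames (42 95)
42 -> hit
95 -> hit
42 -> hit
59 -> fault, evict 95, frames (42 59)
42 -> hit
44 -> fault, evict 59, frames (42 44)
59 -> fault, evict 42, frames (44 59)
40 -> fault, evict 44, frames (59 40)
42 -> fault, evict 59, frames (40 42)
40 -> hit

{40, 42}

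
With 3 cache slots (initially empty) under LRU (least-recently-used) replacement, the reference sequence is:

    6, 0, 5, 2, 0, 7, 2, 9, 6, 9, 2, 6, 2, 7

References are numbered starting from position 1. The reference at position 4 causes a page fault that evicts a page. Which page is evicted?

6

pos 1: 6 -> miss, frames (6)
pos 2: 0 -> miss, frames (6 0)
pos 3: 5 -> miss, frames (6 0 5)
pos 4: 2 -> miss, evict 6, frames (0 5 2)
At position 4, page 6 is evicted.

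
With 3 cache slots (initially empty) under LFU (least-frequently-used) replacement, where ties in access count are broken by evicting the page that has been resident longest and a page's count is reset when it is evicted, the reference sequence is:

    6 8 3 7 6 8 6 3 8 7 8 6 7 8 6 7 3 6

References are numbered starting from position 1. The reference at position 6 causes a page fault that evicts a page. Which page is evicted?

3

pos 1: 6 -> fault, frames (6)
pos 2: 8 -> fault, frames (6 8)
pos 3: 3 -> fault, frames (6 8 3)
pos 4: 7 -> fault, evict 6, frames (8 3 7)
pos 5: 6 -> fault, evict 8, frames (3 7 6)
pos 6: 8 -> fault, evict 3, frames (7 6 8)
At position 6, page 3 is evicted.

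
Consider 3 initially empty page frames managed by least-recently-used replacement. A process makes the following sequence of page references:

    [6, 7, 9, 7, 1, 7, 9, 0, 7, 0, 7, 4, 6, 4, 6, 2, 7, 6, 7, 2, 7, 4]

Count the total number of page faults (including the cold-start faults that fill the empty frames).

10

6 → fault, frames (6)
7 → fault, frames (6 7)
9 → fault, frames (6 7 9)
7 → hit
1 → fault, evict 6, frames (9 7 1)
7 → hit
9 → hit
0 → fault, evict 1, frames (7 9 0)
7 → hit
0 → hit
7 → hit
4 → fault, evict 9, frames (0 7 4)
6 → fault, evict 0, frames (7 4 6)
4 → hit
6 → hit
2 → fault, evict 7, frames (4 6 2)
7 → fault, evict 4, frames (6 2 7)
6 → hit
7 → hit
2 → hit
7 → hit
4 → fault, evict 6, frames (2 7 4)
Page faults: 10.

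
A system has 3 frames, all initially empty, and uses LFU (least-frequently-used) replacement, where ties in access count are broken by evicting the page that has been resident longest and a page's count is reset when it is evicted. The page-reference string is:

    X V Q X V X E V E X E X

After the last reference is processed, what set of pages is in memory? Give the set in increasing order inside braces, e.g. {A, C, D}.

{E, V, X}

X -> miss, frames (X)
V -> miss, frames (X V)
Q -> miss, frames (X V Q)
X -> hit
V -> hit
X -> hit
E -> miss, evict Q, frames (X V E)
V -> hit
E -> hit
X -> hit
E -> hit
X -> hit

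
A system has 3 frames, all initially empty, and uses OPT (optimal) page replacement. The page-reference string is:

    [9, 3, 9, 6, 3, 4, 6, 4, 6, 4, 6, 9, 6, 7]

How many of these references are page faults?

5

9 -> fault, frames {9}
3 -> fault, frames {9,3}
9 -> hit
6 -> fault, frames {9,3,6}
3 -> hit
4 -> fault, evict 3, frames {9,6,4}
6 -> hit
4 -> hit
6 -> hit
4 -> hit
6 -> hit
9 -> hit
6 -> hit
7 -> fault, evict 4, frames {9,6,7}
Page faults: 5.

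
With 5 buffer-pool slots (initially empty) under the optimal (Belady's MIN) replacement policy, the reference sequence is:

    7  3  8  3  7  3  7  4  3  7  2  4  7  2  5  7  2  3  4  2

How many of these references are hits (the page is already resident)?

7 -> fault, frames [7]
3 -> fault, frames [7, 3]
8 -> fault, frames [7, 3, 8]
3 -> hit
7 -> hit
3 -> hit
7 -> hit
4 -> fault, frames [7, 3, 8, 4]
3 -> hit
7 -> hit
2 -> fault, frames [7, 3, 8, 4, 2]
4 -> hit
7 -> hit
2 -> hit
5 -> fault, evict 8, frames [7, 3, 4, 2, 5]
7 -> hit
2 -> hit
3 -> hit
4 -> hit
2 -> hit
Hits: 14.

14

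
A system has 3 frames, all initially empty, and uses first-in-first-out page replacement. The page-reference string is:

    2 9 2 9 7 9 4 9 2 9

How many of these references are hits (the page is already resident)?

4

2 -> fault, frames {2}
9 -> fault, frames {2,9}
2 -> hit
9 -> hit
7 -> fault, frames {2,9,7}
9 -> hit
4 -> fault, evict 2, frames {9,7,4}
9 -> hit
2 -> fault, evict 9, frames {7,4,2}
9 -> fault, evict 7, frames {4,2,9}
Hits: 4.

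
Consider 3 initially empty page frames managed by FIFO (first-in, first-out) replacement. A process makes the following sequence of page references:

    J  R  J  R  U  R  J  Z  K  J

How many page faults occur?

J -> fault, frames {J}
R -> fault, frames {J,R}
J -> hit
R -> hit
U -> fault, frames {J,R,U}
R -> hit
J -> hit
Z -> fault, evict J, frames {R,U,Z}
K -> fault, evict R, frames {U,Z,K}
J -> fault, evict U, frames {Z,K,J}
Page faults: 6.

6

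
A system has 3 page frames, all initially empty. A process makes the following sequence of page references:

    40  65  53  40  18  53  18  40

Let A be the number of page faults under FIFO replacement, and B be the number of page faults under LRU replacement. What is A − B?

1

Under FIFO: F F F . F . . F → 5 faults.
Under LRU: F F F . F . . . → 4 faults.
A − B = 5 − 4 = 1.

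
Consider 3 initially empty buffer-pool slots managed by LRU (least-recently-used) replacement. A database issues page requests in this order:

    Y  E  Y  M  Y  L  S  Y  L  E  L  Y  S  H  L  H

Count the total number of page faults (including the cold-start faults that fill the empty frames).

Y: fault, frames (Y)
E: fault, frames (Y E)
Y: hit
M: fault, frames (E Y M)
Y: hit
L: fault, evict E, frames (M Y L)
S: fault, evict M, frames (Y L S)
Y: hit
L: hit
E: fault, evict S, frames (Y L E)
L: hit
Y: hit
S: fault, evict E, frames (L Y S)
H: fault, evict L, frames (Y S H)
L: fault, evict Y, frames (S H L)
H: hit
Page faults: 9.

9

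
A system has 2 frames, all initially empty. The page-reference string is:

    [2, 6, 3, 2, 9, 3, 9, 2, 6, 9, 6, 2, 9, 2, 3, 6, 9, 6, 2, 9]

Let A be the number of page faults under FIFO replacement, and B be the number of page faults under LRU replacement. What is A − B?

-2

Under FIFO: F F F F F F . F F F . F . . F F F . F . → 14 faults.
Under LRU: F F F F F F . F F F . F F . F F F . F F → 16 faults.
A − B = 14 − 16 = -2.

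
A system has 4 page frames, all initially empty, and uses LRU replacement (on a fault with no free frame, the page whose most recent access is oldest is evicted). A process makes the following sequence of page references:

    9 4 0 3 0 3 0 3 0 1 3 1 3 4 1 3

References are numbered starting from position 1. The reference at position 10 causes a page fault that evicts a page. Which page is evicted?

pos 1: 9 -> miss, frames (9)
pos 2: 4 -> miss, frames (9 4)
pos 3: 0 -> miss, frames (9 4 0)
pos 4: 3 -> miss, frames (9 4 0 3)
pos 5: 0 -> hit
pos 6: 3 -> hit
pos 7: 0 -> hit
pos 8: 3 -> hit
pos 9: 0 -> hit
pos 10: 1 -> miss, evict 9, frames (4 3 0 1)
At position 10, page 9 is evicted.

9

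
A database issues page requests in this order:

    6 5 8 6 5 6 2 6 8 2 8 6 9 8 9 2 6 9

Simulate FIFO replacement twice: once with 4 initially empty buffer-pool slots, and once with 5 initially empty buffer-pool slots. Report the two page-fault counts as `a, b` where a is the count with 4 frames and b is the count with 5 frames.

4 frames: F F F . . . F . . . . . F . . . F . → 6 faults.
5 frames: F F F . . . F . . . . . F . . . . . → 5 faults.
5 < 6: adding a frame reduced faults, as is typical.

6, 5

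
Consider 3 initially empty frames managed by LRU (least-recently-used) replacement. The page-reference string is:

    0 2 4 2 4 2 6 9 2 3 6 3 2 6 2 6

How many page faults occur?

0: miss, frames [0]
2: miss, frames [0, 2]
4: miss, frames [0, 2, 4]
2: hit
4: hit
2: hit
6: miss, evict 0, frames [4, 2, 6]
9: miss, evict 4, frames [2, 6, 9]
2: hit
3: miss, evict 6, frames [9, 2, 3]
6: miss, evict 9, frames [2, 3, 6]
3: hit
2: hit
6: hit
2: hit
6: hit
Page faults: 7.

7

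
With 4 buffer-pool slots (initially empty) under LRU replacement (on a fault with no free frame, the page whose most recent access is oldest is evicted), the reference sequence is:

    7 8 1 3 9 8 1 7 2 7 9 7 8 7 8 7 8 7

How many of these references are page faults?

9

7 → miss, frames {7}
8 → miss, frames {7,8}
1 → miss, frames {7,8,1}
3 → miss, frames {7,8,1,3}
9 → miss, evict 7, frames {8,1,3,9}
8 → hit
1 → hit
7 → miss, evict 3, frames {9,8,1,7}
2 → miss, evict 9, frames {8,1,7,2}
7 → hit
9 → miss, evict 8, frames {1,2,7,9}
7 → hit
8 → miss, evict 1, frames {2,9,7,8}
7 → hit
8 → hit
7 → hit
8 → hit
7 → hit
Page faults: 9.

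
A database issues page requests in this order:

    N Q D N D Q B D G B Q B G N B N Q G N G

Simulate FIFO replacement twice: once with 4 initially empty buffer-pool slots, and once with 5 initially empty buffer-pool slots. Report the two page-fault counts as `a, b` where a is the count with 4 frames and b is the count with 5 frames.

7, 5

4 frames: F F F . . . F . F . . . . F . . F . . . → 7 faults.
5 frames: F F F . . . F . F . . . . . . . . . . . → 5 faults.
5 < 7: adding a frame reduced faults, as is typical.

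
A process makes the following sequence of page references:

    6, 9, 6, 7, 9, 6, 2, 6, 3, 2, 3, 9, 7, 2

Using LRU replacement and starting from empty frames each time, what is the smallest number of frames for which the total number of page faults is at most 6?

4

f=1: 14 faults
f=2: 11 faults
f=3: 8 faults
f=4: 6 faults
f=5: 5 faults
Smallest f with faults ≤ 6 is 4.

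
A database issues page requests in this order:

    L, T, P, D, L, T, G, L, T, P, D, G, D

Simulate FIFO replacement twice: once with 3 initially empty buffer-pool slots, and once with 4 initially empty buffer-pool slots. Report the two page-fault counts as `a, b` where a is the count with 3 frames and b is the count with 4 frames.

3 frames: F F F F F F F . . F F . . → 9 faults.
4 frames: F F F F . . F F F F F F . → 10 faults.
10 > 9: adding a frame increased faults — Belady's anomaly.

9, 10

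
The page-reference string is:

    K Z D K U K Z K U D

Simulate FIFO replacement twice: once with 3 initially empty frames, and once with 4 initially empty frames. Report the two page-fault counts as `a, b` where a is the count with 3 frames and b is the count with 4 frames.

7, 4

3 frames: F F F . F F F . . F → 7 faults.
4 frames: F F F . F . . . . . → 4 faults.
4 < 7: adding a frame reduced faults, as is typical.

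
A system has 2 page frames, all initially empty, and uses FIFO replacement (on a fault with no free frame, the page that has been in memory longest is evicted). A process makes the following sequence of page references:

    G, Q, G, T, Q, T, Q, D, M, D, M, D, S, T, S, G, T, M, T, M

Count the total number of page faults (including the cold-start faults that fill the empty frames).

G → fault, frames (G)
Q → fault, frames (G Q)
G → hit
T → fault, evict G, frames (Q T)
Q → hit
T → hit
Q → hit
D → fault, evict Q, frames (T D)
M → fault, evict T, frames (D M)
D → hit
M → hit
D → hit
S → fault, evict D, frames (M S)
T → fault, evict M, frames (S T)
S → hit
G → fault, evict S, frames (T G)
T → hit
M → fault, evict T, frames (G M)
T → fault, evict G, frames (M T)
M → hit
Page faults: 10.

10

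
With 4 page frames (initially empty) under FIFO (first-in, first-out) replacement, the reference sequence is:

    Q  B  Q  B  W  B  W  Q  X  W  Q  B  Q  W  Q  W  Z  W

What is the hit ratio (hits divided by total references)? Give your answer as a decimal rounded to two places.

Q: fault, frames [Q]
B: fault, frames [Q, B]
Q: hit
B: hit
W: fault, frames [Q, B, W]
B: hit
W: hit
Q: hit
X: fault, frames [Q, B, W, X]
W: hit
Q: hit
B: hit
Q: hit
W: hit
Q: hit
W: hit
Z: fault, evict Q, frames [B, W, X, Z]
W: hit
Hits: 13 of 18 references → 13/18 = 0.7222.

0.72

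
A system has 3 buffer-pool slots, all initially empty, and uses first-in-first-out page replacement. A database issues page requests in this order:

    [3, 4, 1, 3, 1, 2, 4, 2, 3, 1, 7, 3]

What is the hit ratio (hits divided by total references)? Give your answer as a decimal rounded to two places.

0.50

3 → miss, frames {3}
4 → miss, frames {3,4}
1 → miss, frames {3,4,1}
3 → hit
1 → hit
2 → miss, evict 3, frames {4,1,2}
4 → hit
2 → hit
3 → miss, evict 4, frames {1,2,3}
1 → hit
7 → miss, evict 1, frames {2,3,7}
3 → hit
Hits: 6 of 12 references → 6/12 = 0.5000.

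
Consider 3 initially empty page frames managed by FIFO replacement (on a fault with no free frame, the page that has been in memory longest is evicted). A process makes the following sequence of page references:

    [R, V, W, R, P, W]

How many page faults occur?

R -> fault, frames (R)
V -> fault, frames (R V)
W -> fault, frames (R V W)
R -> hit
P -> fault, evict R, frames (V W P)
W -> hit
Page faults: 4.

4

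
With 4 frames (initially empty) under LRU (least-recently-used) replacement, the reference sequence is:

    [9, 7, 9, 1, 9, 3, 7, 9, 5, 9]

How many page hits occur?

9: fault, frames (9)
7: fault, frames (9 7)
9: hit
1: fault, frames (7 9 1)
9: hit
3: fault, frames (7 1 9 3)
7: hit
9: hit
5: fault, evict 1, frames (3 7 9 5)
9: hit
Hits: 5.

5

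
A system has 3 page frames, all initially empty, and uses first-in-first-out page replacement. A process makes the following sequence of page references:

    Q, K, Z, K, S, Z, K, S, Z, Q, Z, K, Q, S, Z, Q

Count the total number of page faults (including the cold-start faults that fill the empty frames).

7

Q → miss, frames (Q)
K → miss, frames (Q K)
Z → miss, frames (Q K Z)
K → hit
S → miss, evict Q, frames (K Z S)
Z → hit
K → hit
S → hit
Z → hit
Q → miss, evict K, frames (Z S Q)
Z → hit
K → miss, evict Z, frames (S Q K)
Q → hit
S → hit
Z → miss, evict S, frames (Q K Z)
Q → hit
Page faults: 7.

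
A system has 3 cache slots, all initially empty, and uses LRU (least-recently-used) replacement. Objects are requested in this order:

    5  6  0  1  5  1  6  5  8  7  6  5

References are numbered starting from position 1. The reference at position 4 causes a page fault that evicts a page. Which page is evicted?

pos 1: 5 → fault, frames (5)
pos 2: 6 → fault, frames (5 6)
pos 3: 0 → fault, frames (5 6 0)
pos 4: 1 → fault, evict 5, frames (6 0 1)
At position 4, page 5 is evicted.

5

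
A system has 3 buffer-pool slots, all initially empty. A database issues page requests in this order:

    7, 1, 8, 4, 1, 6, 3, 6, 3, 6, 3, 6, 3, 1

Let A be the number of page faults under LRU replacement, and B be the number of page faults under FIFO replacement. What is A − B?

-1

Under LRU: F F F F . F F . . . . . . . → 6 faults.
Under FIFO: F F F F . F F . . . . . . F → 7 faults.
A − B = 6 − 7 = -1.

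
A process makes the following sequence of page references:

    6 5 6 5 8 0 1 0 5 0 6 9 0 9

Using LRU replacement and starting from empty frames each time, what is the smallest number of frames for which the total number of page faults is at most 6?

f=1: 14 faults
f=2: 9 faults
f=3: 8 faults
f=4: 7 faults
f=5: 6 faults
f=6: 6 faults
Smallest f with faults ≤ 6 is 5.

5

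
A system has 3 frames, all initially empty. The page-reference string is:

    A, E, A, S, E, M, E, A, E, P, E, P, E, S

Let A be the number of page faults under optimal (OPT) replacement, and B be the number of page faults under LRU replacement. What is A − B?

-1

Under OPT: F F . F . F . . . F . . . F → 6 faults.
Under LRU: F F . F . F . F . F . . . F → 7 faults.
A − B = 6 − 7 = -1.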